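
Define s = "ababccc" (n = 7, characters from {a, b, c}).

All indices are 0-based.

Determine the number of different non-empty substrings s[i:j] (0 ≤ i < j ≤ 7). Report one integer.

rank | idx | suffix
   0 |   0 | ababccc
   1 |   2 | abccc
   2 |   1 | babccc
   3 |   3 | bccc
   4 |   6 | c
   5 |   5 | cc
   6 |   4 | ccc

SA = [0, 2, 1, 3, 6, 5, 4]
rank  pair      lcp
   1  s[0:],s[2:]  2  'ab'
   2  s[2:],s[1:]  0  ''
   3  s[1:],s[3:]  1  'b'
   4  s[3:],s[6:]  0  ''
   5  s[6:],s[5:]  1  'c'
   6  s[5:],s[4:]  2  'cc'

n(n+1)/2 = 7·8/2 = 28
Σ LCP = 0 + 2 + 0 + 1 + 0 + 1 + 2 = 6
distinct = 28 − 6 = 22

22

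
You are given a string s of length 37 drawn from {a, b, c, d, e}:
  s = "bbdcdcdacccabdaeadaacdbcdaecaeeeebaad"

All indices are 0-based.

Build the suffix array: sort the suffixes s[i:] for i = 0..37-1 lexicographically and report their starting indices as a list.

[18, 34, 11, 7, 19, 35, 16, 14, 25, 28, 33, 0, 22, 12, 1, 10, 27, 9, 8, 5, 23, 20, 3, 36, 17, 6, 13, 24, 21, 4, 2, 15, 32, 26, 31, 30, 29]

rank | idx | suffix
   0 |  18 | aacdbcdaecaeeeebaad
   1 |  34 | aad
   2 |  11 | abdaeadaacdbcdaecaeeeebaad
   3 |   7 | acccabdaeadaacdbcdaecaeeeebaad
   4 |  19 | acdbcdaecaeeeebaad
   5 |  35 | ad
   6 |  16 | adaacdbcdaecaeeeebaad
   7 |  14 | aeadaacdbcdaecaeeeebaad
   8 |  25 | aecaeeeebaad
   9 |  28 | aeeeebaad
  10 |  33 | baad
  11 |   0 | bbdcdcdacccabdaeadaacdbcdaecaeeeebaad
  12 |  22 | bcdaecaeeeebaad
  13 |  12 | bdaeadaacdbcdaecaeeeebaad
  14 |   1 | bdcdcdacccabdaeadaacdbcdaecaeeeebaad
  15 |  10 | cabdaeadaacdbcdaecaeeeebaad
  16 |  27 | caeeeebaad
  17 |   9 | ccabdaeadaacdbcdaecaeeeebaad
  18 |   8 | cccabdaeadaacdbcdaecaeeeebaad
  19 |   5 | cdacccabdaeadaacdbcdaecaeeeebaad
  20 |  23 | cdaecaeeeebaad
  21 |  20 | cdbcdaecaeeeebaad
  22 |   3 | cdcdacccabdaeadaacdbcdaecaeeeebaad
  23 |  36 | d
  24 |  17 | daacdbcdaecaeeeebaad
  25 |   6 | dacccabdaeadaacdbcdaecaeeeebaad
  26 |  13 | daeadaacdbcdaecaeeeebaad
  27 |  24 | daecaeeeebaad
  28 |  21 | dbcdaecaeeeebaad
  29 |   4 | dcdacccabdaeadaacdbcdaecaeeeebaad
  30 |   2 | dcdcdacccabdaeadaacdbcdaecaeeeebaad
  31 |  15 | eadaacdbcdaecaeeeebaad
  32 |  32 | ebaad
  33 |  26 | ecaeeeebaad
  34 |  31 | eebaad
  35 |  30 | eeebaad
  36 |  29 | eeeebaad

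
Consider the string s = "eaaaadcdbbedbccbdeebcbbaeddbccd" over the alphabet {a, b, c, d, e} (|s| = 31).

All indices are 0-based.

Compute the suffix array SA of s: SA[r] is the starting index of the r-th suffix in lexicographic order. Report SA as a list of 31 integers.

sorted suffixes:
  #0 SA[0]=1  'aaaadcdbbedbccbdeebcbbaeddbccd'
  #1 SA[1]=2  'aaadcdbbedbccbdeebcbbaeddbccd'
  #2 SA[2]=3  'aadcdbbedbccbdeebcbbaeddbccd'
  #3 SA[3]=4  'adcdbbedbccbdeebcbbaeddbccd'
  #4 SA[4]=23  'aeddbccd'
  #5 SA[5]=22  'baeddbccd'
  #6 SA[6]=21  'bbaeddbccd'
  #7 SA[7]=8  'bbedbccbdeebcbbaeddbccd'
  #8 SA[8]=19  'bcbbaeddbccd'
  #9 SA[9]=12  'bccbdeebcbbaeddbccd'
  #10 SA[10]=27  'bccd'
  #11 SA[11]=15  'bdeebcbbaeddbccd'
  #12 SA[12]=9  'bedbccbdeebcbbaeddbccd'
  #13 SA[13]=20  'cbbaeddbccd'
  #14 SA[14]=14  'cbdeebcbbaeddbccd'
  #15 SA[15]=13  'ccbdeebcbbaeddbccd'
  #16 SA[16]=28  'ccd'
  #17 SA[17]=29  'cd'
  #18 SA[18]=6  'cdbbedbccbdeebcbbaeddbccd'
  #19 SA[19]=30  'd'
  #20 SA[20]=7  'dbbedbccbdeebcbbaeddbccd'
  #21 SA[21]=11  'dbccbdeebcbbaeddbccd'
  #22 SA[22]=26  'dbccd'
  #23 SA[23]=5  'dcdbbedbccbdeebcbbaeddbccd'
  #24 SA[24]=25  'ddbccd'
  #25 SA[25]=16  'deebcbbaeddbccd'
  #26 SA[26]=0  'eaaaadcdbbedbccbdeebcbbaeddbccd'
  #27 SA[27]=18  'ebcbbaeddbccd'
  #28 SA[28]=10  'edbccbdeebcbbaeddbccd'
  #29 SA[29]=24  'eddbccd'
  #30 SA[30]=17  'eebcbbaeddbccd'

[1, 2, 3, 4, 23, 22, 21, 8, 19, 12, 27, 15, 9, 20, 14, 13, 28, 29, 6, 30, 7, 11, 26, 5, 25, 16, 0, 18, 10, 24, 17]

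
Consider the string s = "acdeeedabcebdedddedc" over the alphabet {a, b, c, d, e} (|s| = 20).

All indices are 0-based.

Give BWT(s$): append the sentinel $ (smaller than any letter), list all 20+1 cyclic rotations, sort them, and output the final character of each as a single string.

rank  rotation               last
    0  $acdeeedabcebdedddedc  c
    1  abcebdedddedc$acdeeed  d
    2  acdeeedabcebdedddedc$  $
    3  bcebdedddedc$acdeeeda  a
    4  bdedddedc$acdeeedabce  e
    5  c$acdeeedabcebdeddded  d
    6  cdeeedabcebdedddedc$a  a
    7  cebdedddedc$acdeeedab  b
    8  dabcebdedddedc$acdeee  e
    9  dc$acdeeedabcebdeddde  e
   10  dddedc$acdeeedabcebde  e
   11  ddedc$acdeeedabcebded  d
   12  dedc$acdeeedabcebdedd  d
   13  dedddedc$acdeeedabceb  b
   14  deeedabcebdedddedc$ac  c
   15  ebdedddedc$acdeeedabc  c
   16  edabcebdedddedc$acdee  e
   17  edc$acdeeedabcebdeddd  d
   18  edddedc$acdeeedabcebd  d
   19  eedabcebdedddedc$acde  e
   20  eeedabcebdedddedc$acd  d

cd$aedabeeeddbccedded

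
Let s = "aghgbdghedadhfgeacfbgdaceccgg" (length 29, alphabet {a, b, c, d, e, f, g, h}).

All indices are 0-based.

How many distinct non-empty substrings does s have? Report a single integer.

411

sorted suffixes:
  #0 SA[0]=22  'aceccgg'
  #1 SA[1]=16  'acfbgdaceccgg'
  #2 SA[2]=10  'adhfgeacfbgdaceccgg'
  #3 SA[3]=0  'aghgbdghedadhfgeacfbgdaceccgg'
  #4 SA[4]=4  'bdghedadhfgeacfbgdaceccgg'
  #5 SA[5]=19  'bgdaceccgg'
  #6 SA[6]=25  'ccgg'
  #7 SA[7]=23  'ceccgg'
  #8 SA[8]=17  'cfbgdaceccgg'
  #9 SA[9]=26  'cgg'
  #10 SA[10]=21  'daceccgg'
  #11 SA[11]=9  'dadhfgeacfbgdaceccgg'
  #12 SA[12]=5  'dghedadhfgeacfbgdaceccgg'
  #13 SA[13]=11  'dhfgeacfbgdaceccgg'
  #14 SA[14]=15  'eacfbgdaceccgg'
  #15 SA[15]=24  'eccgg'
  #16 SA[16]=8  'edadhfgeacfbgdaceccgg'
  #17 SA[17]=18  'fbgdaceccgg'
  #18 SA[18]=13  'fgeacfbgdaceccgg'
  #19 SA[19]=28  'g'
  #20 SA[20]=3  'gbdghedadhfgeacfbgdaceccgg'
  #21 SA[21]=20  'gdaceccgg'
  #22 SA[22]=14  'geacfbgdaceccgg'
  #23 SA[23]=27  'gg'
  #24 SA[24]=6  'ghedadhfgeacfbgdaceccgg'
  #25 SA[25]=1  'ghgbdghedadhfgeacfbgdaceccgg'
  #26 SA[26]=7  'hedadhfgeacfbgdaceccgg'
  #27 SA[27]=12  'hfgeacfbgdaceccgg'
  #28 SA[28]=2  'hgbdghedadhfgeacfbgdaceccgg'

SA = [22, 16, 10, 0, 4, 19, 25, 23, 17, 26, 21, 9, 5, 11, 15, 24, 8, 18, 13, 28, 3, 20, 14, 27, 6, 1, 7, 12, 2]
[i] adj suffixes → lcp
  [1] 22/16 → 2 ('ac')
  [2] 16/10 → 1 ('a')
  [3] 10/0 → 1 ('a')
  [4] 0/4 → 0 ('')
  [5] 4/19 → 1 ('b')
  [6] 19/25 → 0 ('')
  [7] 25/23 → 1 ('c')
  [8] 23/17 → 1 ('c')
  [9] 17/26 → 1 ('c')
  [10] 26/21 → 0 ('')
  [11] 21/9 → 2 ('da')
  [12] 9/5 → 1 ('d')
  [13] 5/11 → 1 ('d')
  [14] 11/15 → 0 ('')
  [15] 15/24 → 1 ('e')
  [16] 24/8 → 1 ('e')
  [17] 8/18 → 0 ('')
  [18] 18/13 → 1 ('f')
  [19] 13/28 → 0 ('')
  [20] 28/3 → 1 ('g')
  [21] 3/20 → 1 ('g')
  [22] 20/14 → 1 ('g')
  [23] 14/27 → 1 ('g')
  [24] 27/6 → 1 ('g')
  [25] 6/1 → 2 ('gh')
  [26] 1/7 → 0 ('')
  [27] 7/12 → 1 ('h')
  [28] 12/2 → 1 ('h')

n(n+1)/2 = 29·30/2 = 435
Σ LCP = 0 + 2 + 1 + 1 + 0 + 1 + 0 + 1 + 1 + 1 + 0 + 2 + 1 + 1 + 0 + 1 + 1 + 0 + 1 + 0 + 1 + 1 + 1 + 1 + 1 + 2 + 0 + 1 + 1 = 24
distinct = 435 − 24 = 411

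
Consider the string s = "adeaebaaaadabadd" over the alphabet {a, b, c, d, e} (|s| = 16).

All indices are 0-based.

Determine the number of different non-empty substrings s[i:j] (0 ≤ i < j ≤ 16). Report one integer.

118

rank | idx | suffix
   0 |   6 | aaaadabadd
   1 |   7 | aaadabadd
   2 |   8 | aadabadd
   3 |  11 | abadd
   4 |   9 | adabadd
   5 |  13 | add
   6 |   0 | adeaebaaaadabadd
   7 |   3 | aebaaaadabadd
   8 |   5 | baaaadabadd
   9 |  12 | badd
  10 |  15 | d
  11 |  10 | dabadd
  12 |  14 | dd
  13 |   1 | deaebaaaadabadd
  14 |   2 | eaebaaaadabadd
  15 |   4 | ebaaaadabadd

SA = [6, 7, 8, 11, 9, 13, 0, 3, 5, 12, 15, 10, 14, 1, 2, 4]
[i] adj suffixes → lcp
  [1] 6/7 → 3 ('aaa')
  [2] 7/8 → 2 ('aa')
  [3] 8/11 → 1 ('a')
  [4] 11/9 → 1 ('a')
  [5] 9/13 → 2 ('ad')
  [6] 13/0 → 2 ('ad')
  [7] 0/3 → 1 ('a')
  [8] 3/5 → 0 ('')
  [9] 5/12 → 2 ('ba')
  [10] 12/15 → 0 ('')
  [11] 15/10 → 1 ('d')
  [12] 10/14 → 1 ('d')
  [13] 14/1 → 1 ('d')
  [14] 1/2 → 0 ('')
  [15] 2/4 → 1 ('e')

n(n+1)/2 = 16·17/2 = 136
Σ LCP = 0 + 3 + 2 + 1 + 1 + 2 + 2 + 1 + 0 + 2 + 0 + 1 + 1 + 1 + 0 + 1 = 18
distinct = 136 − 18 = 118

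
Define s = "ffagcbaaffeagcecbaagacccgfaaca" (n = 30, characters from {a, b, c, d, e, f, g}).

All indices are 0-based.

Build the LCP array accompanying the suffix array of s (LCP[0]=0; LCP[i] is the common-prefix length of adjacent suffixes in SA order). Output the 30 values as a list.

rank→(start, suffix):
  0 → (29, 'a')
  1 → (26, 'aaca')
  2 → (6, 'aaffeagcecbaagacccgfaaca')
  3 → (17, 'aagacccgfaaca')
  4 → (27, 'aca')
  5 → (20, 'acccgfaaca')
  6 → (7, 'affeagcecbaagacccgfaaca')
  7 → (18, 'agacccgfaaca')
  8 → (2, 'agcbaaffeagcecbaagacccgfaaca')
  9 → (11, 'agcecbaagacccgfaaca')
  10 → (5, 'baaffeagcecbaagacccgfaaca')
  11 → (16, 'baagacccgfaaca')
  12 → (28, 'ca')
  13 → (4, 'cbaaffeagcecbaagacccgfaaca')
  14 → (15, 'cbaagacccgfaaca')
  15 → (21, 'cccgfaaca')
  16 → (22, 'ccgfaaca')
  17 → (13, 'cecbaagacccgfaaca')
  18 → (23, 'cgfaaca')
  19 → (10, 'eagcecbaagacccgfaaca')
  20 → (14, 'ecbaagacccgfaaca')
  21 → (25, 'faaca')
  22 → (1, 'fagcbaaffeagcecbaagacccgfaaca')
  23 → (9, 'feagcecbaagacccgfaaca')
  24 → (0, 'ffagcbaaffeagcecbaagacccgfaaca')
  25 → (8, 'ffeagcecbaagacccgfaaca')
  26 → (19, 'gacccgfaaca')
  27 → (3, 'gcbaaffeagcecbaagacccgfaaca')
  28 → (12, 'gcecbaagacccgfaaca')
  29 → (24, 'gfaaca')

SA = [29, 26, 6, 17, 27, 20, 7, 18, 2, 11, 5, 16, 28, 4, 15, 21, 22, 13, 23, 10, 14, 25, 1, 9, 0, 8, 19, 3, 12, 24]
i: (SA[i-1],SA[i]) lcp shared
  1: (29,26) 1 'a'
  2: (26,6) 2 'aa'
  3: (6,17) 2 'aa'
  4: (17,27) 1 'a'
  5: (27,20) 2 'ac'
  6: (20,7) 1 'a'
  7: (7,18) 1 'a'
  8: (18,2) 2 'ag'
  9: (2,11) 3 'agc'
  10: (11,5) 0 ''
  11: (5,16) 3 'baa'
  12: (16,28) 0 ''
  13: (28,4) 1 'c'
  14: (4,15) 4 'cbaa'
  15: (15,21) 1 'c'
  16: (21,22) 2 'cc'
  17: (22,13) 1 'c'
  18: (13,23) 1 'c'
  19: (23,10) 0 ''
  20: (10,14) 1 'e'
  21: (14,25) 0 ''
  22: (25,1) 2 'fa'
  23: (1,9) 1 'f'
  24: (9,0) 1 'f'
  25: (0,8) 2 'ff'
  26: (8,19) 0 ''
  27: (19,3) 1 'g'
  28: (3,12) 2 'gc'
  29: (12,24) 1 'g'

[0, 1, 2, 2, 1, 2, 1, 1, 2, 3, 0, 3, 0, 1, 4, 1, 2, 1, 1, 0, 1, 0, 2, 1, 1, 2, 0, 1, 2, 1]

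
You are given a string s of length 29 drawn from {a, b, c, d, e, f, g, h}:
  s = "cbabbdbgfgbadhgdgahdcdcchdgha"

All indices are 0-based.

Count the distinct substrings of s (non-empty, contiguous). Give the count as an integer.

rank | idx | suffix
   0 |  28 | a
   1 |   2 | abbdbgfgbadhgdgahdcdcchdgha
   2 |  11 | adhgdgahdcdcchdgha
   3 |  17 | ahdcdcchdgha
   4 |   1 | babbdbgfgbadhgdgahdcdcchdgha
   5 |  10 | badhgdgahdcdcchdgha
   6 |   3 | bbdbgfgbadhgdgahdcdcchdgha
   7 |   4 | bdbgfgbadhgdgahdcdcchdgha
   8 |   6 | bgfgbadhgdgahdcdcchdgha
   9 |   0 | cbabbdbgfgbadhgdgahdcdcchdgha
  10 |  22 | cchdgha
  11 |  20 | cdcchdgha
  12 |  23 | chdgha
  13 |   5 | dbgfgbadhgdgahdcdcchdgha
  14 |  21 | dcchdgha
  15 |  19 | dcdcchdgha
  16 |  15 | dgahdcdcchdgha
  17 |  25 | dgha
  18 |  12 | dhgdgahdcdcchdgha
  19 |   8 | fgbadhgdgahdcdcchdgha
  20 |  16 | gahdcdcchdgha
  21 |   9 | gbadhgdgahdcdcchdgha
  22 |  14 | gdgahdcdcchdgha
  23 |   7 | gfgbadhgdgahdcdcchdgha
  24 |  26 | gha
  25 |  27 | ha
  26 |  18 | hdcdcchdgha
  27 |  24 | hdgha
  28 |  13 | hgdgahdcdcchdgha

SA = [28, 2, 11, 17, 1, 10, 3, 4, 6, 0, 22, 20, 23, 5, 21, 19, 15, 25, 12, 8, 16, 9, 14, 7, 26, 27, 18, 24, 13]
rank  pair      lcp
   1  s[28:],s[2:]  1  'a'
   2  s[2:],s[11:]  1  'a'
   3  s[11:],s[17:]  1  'a'
   4  s[17:],s[1:]  0  ''
   5  s[1:],s[10:]  2  'ba'
   6  s[10:],s[3:]  1  'b'
   7  s[3:],s[4:]  1  'b'
   8  s[4:],s[6:]  1  'b'
   9  s[6:],s[0:]  0  ''
  10  s[0:],s[22:]  1  'c'
  11  s[22:],s[20:]  1  'c'
  12  s[20:],s[23:]  1  'c'
  13  s[23:],s[5:]  0  ''
  14  s[5:],s[21:]  1  'd'
  15  s[21:],s[19:]  2  'dc'
  16  s[19:],s[15:]  1  'd'
  17  s[15:],s[25:]  2  'dg'
  18  s[25:],s[12:]  1  'd'
  19  s[12:],s[8:]  0  ''
  20  s[8:],s[16:]  0  ''
  21  s[16:],s[9:]  1  'g'
  22  s[9:],s[14:]  1  'g'
  23  s[14:],s[7:]  1  'g'
  24  s[7:],s[26:]  1  'g'
  25  s[26:],s[27:]  0  ''
  26  s[27:],s[18:]  1  'h'
  27  s[18:],s[24:]  2  'hd'
  28  s[24:],s[13:]  1  'h'

n(n+1)/2 = 29·30/2 = 435
Σ LCP = 0 + 1 + 1 + 1 + 0 + 2 + 1 + 1 + 1 + 0 + 1 + 1 + 1 + 0 + 1 + 2 + 1 + 2 + 1 + 0 + 0 + 1 + 1 + 1 + 1 + 0 + 1 + 2 + 1 = 26
distinct = 435 − 26 = 409

409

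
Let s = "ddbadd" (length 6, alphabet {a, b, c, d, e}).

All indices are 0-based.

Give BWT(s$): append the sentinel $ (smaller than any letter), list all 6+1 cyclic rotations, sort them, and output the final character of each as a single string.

rank  rotation last
    0  $ddbadd  d
    1  add$ddb  b
    2  badd$dd  d
    3  d$ddbad  d
    4  dbadd$d  d
    5  dd$ddba  a
    6  ddbadd$  $

dbddda$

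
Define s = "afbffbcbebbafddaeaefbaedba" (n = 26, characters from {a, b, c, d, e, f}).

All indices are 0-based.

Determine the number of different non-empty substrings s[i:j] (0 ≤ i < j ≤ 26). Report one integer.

324

rank→(start, suffix):
  0 → (25, 'a')
  1 → (15, 'aeaefbaedba')
  2 → (21, 'aedba')
  3 → (17, 'aefbaedba')
  4 → (0, 'afbffbcbebbafddaeaefbaedba')
  5 → (11, 'afddaeaefbaedba')
  6 → (24, 'ba')
  7 → (20, 'baedba')
  8 → (10, 'bafddaeaefbaedba')
  9 → (9, 'bbafddaeaefbaedba')
  10 → (5, 'bcbebbafddaeaefbaedba')
  11 → (7, 'bebbafddaeaefbaedba')
  12 → (2, 'bffbcbebbafddaeaefbaedba')
  13 → (6, 'cbebbafddaeaefbaedba')
  14 → (14, 'daeaefbaedba')
  15 → (23, 'dba')
  16 → (13, 'ddaeaefbaedba')
  17 → (16, 'eaefbaedba')
  18 → (8, 'ebbafddaeaefbaedba')
  19 → (22, 'edba')
  20 → (18, 'efbaedba')
  21 → (19, 'fbaedba')
  22 → (4, 'fbcbebbafddaeaefbaedba')
  23 → (1, 'fbffbcbebbafddaeaefbaedba')
  24 → (12, 'fddaeaefbaedba')
  25 → (3, 'ffbcbebbafddaeaefbaedba')

SA = [25, 15, 21, 17, 0, 11, 24, 20, 10, 9, 5, 7, 2, 6, 14, 23, 13, 16, 8, 22, 18, 19, 4, 1, 12, 3]
[i] adj suffixes → lcp
  [1] 25/15 → 1 ('a')
  [2] 15/21 → 2 ('ae')
  [3] 21/17 → 2 ('ae')
  [4] 17/0 → 1 ('a')
  [5] 0/11 → 2 ('af')
  [6] 11/24 → 0 ('')
  [7] 24/20 → 2 ('ba')
  [8] 20/10 → 2 ('ba')
  [9] 10/9 → 1 ('b')
  [10] 9/5 → 1 ('b')
  [11] 5/7 → 1 ('b')
  [12] 7/2 → 1 ('b')
  [13] 2/6 → 0 ('')
  [14] 6/14 → 0 ('')
  [15] 14/23 → 1 ('d')
  [16] 23/13 → 1 ('d')
  [17] 13/16 → 0 ('')
  [18] 16/8 → 1 ('e')
  [19] 8/22 → 1 ('e')
  [20] 22/18 → 1 ('e')
  [21] 18/19 → 0 ('')
  [22] 19/4 → 2 ('fb')
  [23] 4/1 → 2 ('fb')
  [24] 1/12 → 1 ('f')
  [25] 12/3 → 1 ('f')

n(n+1)/2 = 26·27/2 = 351
Σ LCP = 0 + 1 + 2 + 2 + 1 + 2 + 0 + 2 + 2 + 1 + 1 + 1 + 1 + 0 + 0 + 1 + 1 + 0 + 1 + 1 + 1 + 0 + 2 + 2 + 1 + 1 = 27
distinct = 351 − 27 = 324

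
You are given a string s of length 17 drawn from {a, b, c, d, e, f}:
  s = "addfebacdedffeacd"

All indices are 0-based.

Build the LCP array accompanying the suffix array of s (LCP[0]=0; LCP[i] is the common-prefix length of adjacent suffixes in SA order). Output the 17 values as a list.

[0, 3, 1, 0, 0, 2, 0, 1, 1, 1, 2, 0, 1, 1, 0, 2, 1]

rank→(start, suffix):
  0 → (14, 'acd')
  1 → (6, 'acdedffeacd')
  2 → (0, 'addfebacdedffeacd')
  3 → (5, 'bacdedffeacd')
  4 → (15, 'cd')
  5 → (7, 'cdedffeacd')
  6 → (16, 'd')
  7 → (1, 'ddfebacdedffeacd')
  8 → (8, 'dedffeacd')
  9 → (2, 'dfebacdedffeacd')
  10 → (10, 'dffeacd')
  11 → (13, 'eacd')
  12 → (4, 'ebacdedffeacd')
  13 → (9, 'edffeacd')
  14 → (12, 'feacd')
  15 → (3, 'febacdedffeacd')
  16 → (11, 'ffeacd')

SA = [14, 6, 0, 5, 15, 7, 16, 1, 8, 2, 10, 13, 4, 9, 12, 3, 11]
i: (SA[i-1],SA[i]) lcp shared
  1: (14,6) 3 'acd'
  2: (6,0) 1 'a'
  3: (0,5) 0 ''
  4: (5,15) 0 ''
  5: (15,7) 2 'cd'
  6: (7,16) 0 ''
  7: (16,1) 1 'd'
  8: (1,8) 1 'd'
  9: (8,2) 1 'd'
  10: (2,10) 2 'df'
  11: (10,13) 0 ''
  12: (13,4) 1 'e'
  13: (4,9) 1 'e'
  14: (9,12) 0 ''
  15: (12,3) 2 'fe'
  16: (3,11) 1 'f'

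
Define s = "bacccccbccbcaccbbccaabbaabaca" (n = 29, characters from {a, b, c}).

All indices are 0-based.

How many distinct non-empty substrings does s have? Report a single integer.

379

rank | idx | suffix
   0 |  28 | a
   1 |  23 | aabaca
   2 |  19 | aabbaabaca
   3 |  24 | abaca
   4 |  20 | abbaabaca
   5 |  26 | aca
   6 |  12 | accbbccaabbaabaca
   7 |   1 | acccccbccbcaccbbccaabbaabaca
   8 |  22 | baabaca
   9 |  25 | baca
  10 |   0 | bacccccbccbcaccbbccaabbaabaca
  11 |  21 | bbaabaca
  12 |  15 | bbccaabbaabaca
  13 |  10 | bcaccbbccaabbaabaca
  14 |  16 | bccaabbaabaca
  15 |   7 | bccbcaccbbccaabbaabaca
  16 |  27 | ca
  17 |  18 | caabbaabaca
  18 |  11 | caccbbccaabbaabaca
  19 |  14 | cbbccaabbaabaca
  20 |   9 | cbcaccbbccaabbaabaca
  21 |   6 | cbccbcaccbbccaabbaabaca
  22 |  17 | ccaabbaabaca
  23 |  13 | ccbbccaabbaabaca
  24 |   8 | ccbcaccbbccaabbaabaca
  25 |   5 | ccbccbcaccbbccaabbaabaca
  26 |   4 | cccbccbcaccbbccaabbaabaca
  27 |   3 | ccccbccbcaccbbccaabbaabaca
  28 |   2 | cccccbccbcaccbbccaabbaabaca

SA = [28, 23, 19, 24, 20, 26, 12, 1, 22, 25, 0, 21, 15, 10, 16, 7, 27, 18, 11, 14, 9, 6, 17, 13, 8, 5, 4, 3, 2]
i: (SA[i-1],SA[i]) lcp shared
  1: (28,23) 1 'a'
  2: (23,19) 3 'aab'
  3: (19,24) 1 'a'
  4: (24,20) 2 'ab'
  5: (20,26) 1 'a'
  6: (26,12) 2 'ac'
  7: (12,1) 3 'acc'
  8: (1,22) 0 ''
  9: (22,25) 2 'ba'
  10: (25,0) 3 'bac'
  11: (0,21) 1 'b'
  12: (21,15) 2 'bb'
  13: (15,10) 1 'b'
  14: (10,16) 2 'bc'
  15: (16,7) 3 'bcc'
  16: (7,27) 0 ''
  17: (27,18) 2 'ca'
  18: (18,11) 2 'ca'
  19: (11,14) 1 'c'
  20: (14,9) 2 'cb'
  21: (9,6) 3 'cbc'
  22: (6,17) 1 'c'
  23: (17,13) 2 'cc'
  24: (13,8) 3 'ccb'
  25: (8,5) 4 'ccbc'
  26: (5,4) 2 'cc'
  27: (4,3) 3 'ccc'
  28: (3,2) 4 'cccc'

n(n+1)/2 = 29·30/2 = 435
Σ LCP = 0 + 1 + 3 + 1 + 2 + 1 + 2 + 3 + 0 + 2 + 3 + 1 + 2 + 1 + 2 + 3 + 0 + 2 + 2 + 1 + 2 + 3 + 1 + 2 + 3 + 4 + 2 + 3 + 4 = 56
distinct = 435 − 56 = 379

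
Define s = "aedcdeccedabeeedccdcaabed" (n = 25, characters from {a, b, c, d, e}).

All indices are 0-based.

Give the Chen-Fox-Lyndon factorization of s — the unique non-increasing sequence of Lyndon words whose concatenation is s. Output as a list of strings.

emit factor 1: 'aedcdecced' (i=0, period=10)
emit factor 2: 'abeeedccdc' (i=10, period=10)
emit factor 3: 'aabed' (i=20, period=5)

["aedcdecced", "abeeedccdc", "aabed"]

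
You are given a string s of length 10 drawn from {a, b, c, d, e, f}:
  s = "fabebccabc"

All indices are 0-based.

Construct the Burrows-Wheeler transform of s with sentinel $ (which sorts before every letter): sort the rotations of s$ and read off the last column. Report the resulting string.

ccfaeabcbb$

rank  rotation     last
    0  $fabebccabc  c
    1  abc$fabebcc  c
    2  abebccabc$f  f
    3  bc$fabebcca  a
    4  bccabc$fabe  e
    5  bebccabc$fa  a
    6  c$fabebccab  b
    7  cabc$fabebc  c
    8  ccabc$fabeb  b
    9  ebccabc$fab  b
   10  fabebccabc$  $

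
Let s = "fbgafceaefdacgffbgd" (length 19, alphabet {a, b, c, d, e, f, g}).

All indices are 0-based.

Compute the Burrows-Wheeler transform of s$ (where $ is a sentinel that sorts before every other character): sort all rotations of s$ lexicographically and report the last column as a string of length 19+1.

ddegfffagfca$faegbbc

rank  rotation              last
    0  $fbgafceaefdacgffbgd  d
    1  acgffbgd$fbgafceaefd  d
    2  aefdacgffbgd$fbgafce  e
    3  afceaefdacgffbgd$fbg  g
    4  bgafceaefdacgffbgd$f  f
    5  bgd$fbgafceaefdacgff  f
    6  ceaefdacgffbgd$fbgaf  f
    7  cgffbgd$fbgafceaefda  a
    8  d$fbgafceaefdacgffbg  g
    9  dacgffbgd$fbgafceaef  f
   10  eaefdacgffbgd$fbgafc  c
   11  efdacgffbgd$fbgafcea  a
   12  fbgafceaefdacgffbgd$  $
   13  fbgd$fbgafceaefdacgf  f
   14  fceaefdacgffbgd$fbga  a
   15  fdacgffbgd$fbgafceae  e
   16  ffbgd$fbgafceaefdacg  g
   17  gafceaefdacgffbgd$fb  b
   18  gd$fbgafceaefdacgffb  b
   19  gffbgd$fbgafceaefdac  c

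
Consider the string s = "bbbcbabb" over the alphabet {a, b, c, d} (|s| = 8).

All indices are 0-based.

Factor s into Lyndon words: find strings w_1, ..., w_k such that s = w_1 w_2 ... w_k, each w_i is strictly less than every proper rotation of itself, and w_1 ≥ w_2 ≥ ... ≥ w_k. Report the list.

emit factor 1: 'bbbc' (i=0, period=4)
emit factor 2: 'b' (i=4, period=1)
emit factor 3: 'abb' (i=5, period=3)

["bbbc", "b", "abb"]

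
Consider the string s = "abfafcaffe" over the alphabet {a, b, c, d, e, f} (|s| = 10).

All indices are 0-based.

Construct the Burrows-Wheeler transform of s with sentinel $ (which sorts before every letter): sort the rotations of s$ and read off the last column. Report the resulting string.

e$fcaffbafa

rank  rotation     last
    0  $abfafcaffe  e
    1  abfafcaffe$  $
    2  afcaffe$abf  f
    3  affe$abfafc  c
    4  bfafcaffe$a  a
    5  caffe$abfaf  f
    6  e$abfafcaff  f
    7  fafcaffe$ab  b
    8  fcaffe$abfa  a
    9  fe$abfafcaf  f
   10  ffe$abfafca  a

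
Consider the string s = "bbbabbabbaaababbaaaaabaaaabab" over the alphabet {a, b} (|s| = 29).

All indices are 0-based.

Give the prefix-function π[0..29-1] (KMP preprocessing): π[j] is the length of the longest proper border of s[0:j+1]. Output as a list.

π[0] = 0
j=1 s[j]='b': π[1]=1 (border 'b')
j=2 s[j]='b': π[2]=2 (border 'bb')
j=3 s[j]='a': k: 2→1→0; π[3]=0 (border '')
j=4 s[j]='b': π[4]=1 (border 'b')
j=5 s[j]='b': π[5]=2 (border 'bb')
j=6 s[j]='a': k: 2→1→0; π[6]=0 (border '')
j=7 s[j]='b': π[7]=1 (border 'b')
j=8 s[j]='b': π[8]=2 (border 'bb')
j=9 s[j]='a': k: 2→1→0; π[9]=0 (border '')
j=10 s[j]='a': π[10]=0 (border '')
j=11 s[j]='a': π[11]=0 (border '')
j=12 s[j]='b': π[12]=1 (border 'b')
j=13 s[j]='a': k: 1→0; π[13]=0 (border '')
j=14 s[j]='b': π[14]=1 (border 'b')
j=15 s[j]='b': π[15]=2 (border 'bb')
j=16 s[j]='a': k: 2→1→0; π[16]=0 (border '')
j=17 s[j]='a': π[17]=0 (border '')
j=18 s[j]='a': π[18]=0 (border '')
j=19 s[j]='a': π[19]=0 (border '')
j=20 s[j]='a': π[20]=0 (border '')
j=21 s[j]='b': π[21]=1 (border 'b')
j=22 s[j]='a': k: 1→0; π[22]=0 (border '')
j=23 s[j]='a': π[23]=0 (border '')
j=24 s[j]='a': π[24]=0 (border '')
j=25 s[j]='a': π[25]=0 (border '')
j=26 s[j]='b': π[26]=1 (border 'b')
j=27 s[j]='a': k: 1→0; π[27]=0 (border '')
j=28 s[j]='b': π[28]=1 (border 'b')

[0, 1, 2, 0, 1, 2, 0, 1, 2, 0, 0, 0, 1, 0, 1, 2, 0, 0, 0, 0, 0, 1, 0, 0, 0, 0, 1, 0, 1]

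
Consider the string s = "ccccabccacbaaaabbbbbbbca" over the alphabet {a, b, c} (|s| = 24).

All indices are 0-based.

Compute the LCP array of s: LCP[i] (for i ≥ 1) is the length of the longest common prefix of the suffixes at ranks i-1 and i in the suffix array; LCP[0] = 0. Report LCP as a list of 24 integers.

[0, 1, 3, 2, 1, 2, 1, 0, 1, 6, 5, 4, 3, 2, 1, 2, 0, 2, 2, 1, 1, 3, 2, 3]

sorted suffixes:
  #0 SA[0]=23  'a'
  #1 SA[1]=11  'aaaabbbbbbbca'
  #2 SA[2]=12  'aaabbbbbbbca'
  #3 SA[3]=13  'aabbbbbbbca'
  #4 SA[4]=14  'abbbbbbbca'
  #5 SA[5]=4  'abccacbaaaabbbbbbbca'
  #6 SA[6]=8  'acbaaaabbbbbbbca'
  #7 SA[7]=10  'baaaabbbbbbbca'
  #8 SA[8]=15  'bbbbbbbca'
  #9 SA[9]=16  'bbbbbbca'
  #10 SA[10]=17  'bbbbbca'
  #11 SA[11]=18  'bbbbca'
  #12 SA[12]=19  'bbbca'
  #13 SA[13]=20  'bbca'
  #14 SA[14]=21  'bca'
  #15 SA[15]=5  'bccacbaaaabbbbbbbca'
  #16 SA[16]=22  'ca'
  #17 SA[17]=3  'cabccacbaaaabbbbbbbca'
  #18 SA[18]=7  'cacbaaaabbbbbbbca'
  #19 SA[19]=9  'cbaaaabbbbbbbca'
  #20 SA[20]=2  'ccabccacbaaaabbbbbbbca'
  #21 SA[21]=6  'ccacbaaaabbbbbbbca'
  #22 SA[22]=1  'cccabccacbaaaabbbbbbbca'
  #23 SA[23]=0  'ccccabccacbaaaabbbbbbbca'

SA = [23, 11, 12, 13, 14, 4, 8, 10, 15, 16, 17, 18, 19, 20, 21, 5, 22, 3, 7, 9, 2, 6, 1, 0]
[i] adj suffixes → lcp
  [1] 23/11 → 1 ('a')
  [2] 11/12 → 3 ('aaa')
  [3] 12/13 → 2 ('aa')
  [4] 13/14 → 1 ('a')
  [5] 14/4 → 2 ('ab')
  [6] 4/8 → 1 ('a')
  [7] 8/10 → 0 ('')
  [8] 10/15 → 1 ('b')
  [9] 15/16 → 6 ('bbbbbb')
  [10] 16/17 → 5 ('bbbbb')
  [11] 17/18 → 4 ('bbbb')
  [12] 18/19 → 3 ('bbb')
  [13] 19/20 → 2 ('bb')
  [14] 20/21 → 1 ('b')
  [15] 21/5 → 2 ('bc')
  [16] 5/22 → 0 ('')
  [17] 22/3 → 2 ('ca')
  [18] 3/7 → 2 ('ca')
  [19] 7/9 → 1 ('c')
  [20] 9/2 → 1 ('c')
  [21] 2/6 → 3 ('cca')
  [22] 6/1 → 2 ('cc')
  [23] 1/0 → 3 ('ccc')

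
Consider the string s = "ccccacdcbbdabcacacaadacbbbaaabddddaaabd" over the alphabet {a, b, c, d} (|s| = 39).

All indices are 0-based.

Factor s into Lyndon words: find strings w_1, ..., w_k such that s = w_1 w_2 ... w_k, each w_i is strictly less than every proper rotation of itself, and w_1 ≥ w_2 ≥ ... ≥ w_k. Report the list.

["c", "c", "c", "c", "acdcbbd", "abcacac", "aadacbbb", "aaabdddd", "aaabd"]

emit factor 1: 'c' (i=0, period=1)
emit factor 2: 'c' (i=1, period=1)
emit factor 3: 'c' (i=2, period=1)
emit factor 4: 'c' (i=3, period=1)
emit factor 5: 'acdcbbd' (i=4, period=7)
emit factor 6: 'abcacac' (i=11, period=7)
emit factor 7: 'aadacbbb' (i=18, period=8)
emit factor 8: 'aaabdddd' (i=26, period=8)
emit factor 9: 'aaabd' (i=34, period=5)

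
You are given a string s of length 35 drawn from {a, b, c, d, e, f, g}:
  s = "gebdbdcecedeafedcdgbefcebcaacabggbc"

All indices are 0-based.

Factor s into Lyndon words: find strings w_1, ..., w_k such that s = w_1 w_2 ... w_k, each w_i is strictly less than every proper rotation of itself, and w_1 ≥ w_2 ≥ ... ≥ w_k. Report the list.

["g", "e", "bdbdcecede", "afedcdgbefcebc", "aacabggbc"]

emit factor 1: 'g' (i=0, period=1)
emit factor 2: 'e' (i=1, period=1)
emit factor 3: 'bdbdcecede' (i=2, period=10)
emit factor 4: 'afedcdgbefcebc' (i=12, period=14)
emit factor 5: 'aacabggbc' (i=26, period=9)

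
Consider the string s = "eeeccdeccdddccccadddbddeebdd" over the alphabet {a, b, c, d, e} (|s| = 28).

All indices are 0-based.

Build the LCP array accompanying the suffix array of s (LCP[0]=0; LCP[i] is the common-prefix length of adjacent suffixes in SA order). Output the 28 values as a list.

rank | idx | suffix
   0 |  16 | adddbddeebdd
   1 |  25 | bdd
   2 |  20 | bddeebdd
   3 |  15 | cadddbddeebdd
   4 |  14 | ccadddbddeebdd
   5 |  13 | cccadddbddeebdd
   6 |  12 | ccccadddbddeebdd
   7 |   7 | ccdddccccadddbddeebdd
   8 |   3 | ccdeccdddccccadddbddeebdd
   9 |   8 | cdddccccadddbddeebdd
  10 |   4 | cdeccdddccccadddbddeebdd
  11 |  27 | d
  12 |  19 | dbddeebdd
  13 |  11 | dccccadddbddeebdd
  14 |  26 | dd
  15 |  18 | ddbddeebdd
  16 |  10 | ddccccadddbddeebdd
  17 |  17 | dddbddeebdd
  18 |   9 | dddccccadddbddeebdd
  19 |  21 | ddeebdd
  20 |   5 | deccdddccccadddbddeebdd
  21 |  22 | deebdd
  22 |  24 | ebdd
  23 |   6 | eccdddccccadddbddeebdd
  24 |   2 | eccdeccdddccccadddbddeebdd
  25 |  23 | eebdd
  26 |   1 | eeccdeccdddccccadddbddeebdd
  27 |   0 | eeeccdeccdddccccadddbddeebdd

SA = [16, 25, 20, 15, 14, 13, 12, 7, 3, 8, 4, 27, 19, 11, 26, 18, 10, 17, 9, 21, 5, 22, 24, 6, 2, 23, 1, 0]
i: (SA[i-1],SA[i]) lcp shared
  1: (16,25) 0 ''
  2: (25,20) 3 'bdd'
  3: (20,15) 0 ''
  4: (15,14) 1 'c'
  5: (14,13) 2 'cc'
  6: (13,12) 3 'ccc'
  7: (12,7) 2 'cc'
  8: (7,3) 3 'ccd'
  9: (3,8) 1 'c'
  10: (8,4) 2 'cd'
  11: (4,27) 0 ''
  12: (27,19) 1 'd'
  13: (19,11) 1 'd'
  14: (11,26) 1 'd'
  15: (26,18) 2 'dd'
  16: (18,10) 2 'dd'
  17: (10,17) 2 'dd'
  18: (17,9) 3 'ddd'
  19: (9,21) 2 'dd'
  20: (21,5) 1 'd'
  21: (5,22) 2 'de'
  22: (22,24) 0 ''
  23: (24,6) 1 'e'
  24: (6,2) 4 'eccd'
  25: (2,23) 1 'e'
  26: (23,1) 2 'ee'
  27: (1,0) 2 'ee'

[0, 0, 3, 0, 1, 2, 3, 2, 3, 1, 2, 0, 1, 1, 1, 2, 2, 2, 3, 2, 1, 2, 0, 1, 4, 1, 2, 2]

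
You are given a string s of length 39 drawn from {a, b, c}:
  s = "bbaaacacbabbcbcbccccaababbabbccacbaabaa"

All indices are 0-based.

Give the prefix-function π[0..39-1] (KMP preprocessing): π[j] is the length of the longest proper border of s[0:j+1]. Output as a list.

π[0] = 0
j=1 s[j]='b': π[1]=1 (border 'b')
j=2 s[j]='a': k: 1→0; π[2]=0 (border '')
j=3 s[j]='a': π[3]=0 (border '')
j=4 s[j]='a': π[4]=0 (border '')
j=5 s[j]='c': π[5]=0 (border '')
j=6 s[j]='a': π[6]=0 (border '')
j=7 s[j]='c': π[7]=0 (border '')
j=8 s[j]='b': π[8]=1 (border 'b')
j=9 s[j]='a': k: 1→0; π[9]=0 (border '')
j=10 s[j]='b': π[10]=1 (border 'b')
j=11 s[j]='b': π[11]=2 (border 'bb')
j=12 s[j]='c': k: 2→1→0; π[12]=0 (border '')
j=13 s[j]='b': π[13]=1 (border 'b')
j=14 s[j]='c': k: 1→0; π[14]=0 (border '')
j=15 s[j]='b': π[15]=1 (border 'b')
j=16 s[j]='c': k: 1→0; π[16]=0 (border '')
j=17 s[j]='c': π[17]=0 (border '')
j=18 s[j]='c': π[18]=0 (border '')
j=19 s[j]='c': π[19]=0 (border '')
j=20 s[j]='a': π[20]=0 (border '')
j=21 s[j]='a': π[21]=0 (border '')
j=22 s[j]='b': π[22]=1 (border 'b')
j=23 s[j]='a': k: 1→0; π[23]=0 (border '')
j=24 s[j]='b': π[24]=1 (border 'b')
j=25 s[j]='b': π[25]=2 (border 'bb')
j=26 s[j]='a': π[26]=3 (border 'bba')
j=27 s[j]='b': k: 3→0; π[27]=1 (border 'b')
j=28 s[j]='b': π[28]=2 (border 'bb')
j=29 s[j]='c': k: 2→1→0; π[29]=0 (border '')
j=30 s[j]='c': π[30]=0 (border '')
j=31 s[j]='a': π[31]=0 (border '')
j=32 s[j]='c': π[32]=0 (border '')
j=33 s[j]='b': π[33]=1 (border 'b')
j=34 s[j]='a': k: 1→0; π[34]=0 (border '')
j=35 s[j]='a': π[35]=0 (border '')
j=36 s[j]='b': π[36]=1 (border 'b')
j=37 s[j]='a': k: 1→0; π[37]=0 (border '')
j=38 s[j]='a': π[38]=0 (border '')

[0, 1, 0, 0, 0, 0, 0, 0, 1, 0, 1, 2, 0, 1, 0, 1, 0, 0, 0, 0, 0, 0, 1, 0, 1, 2, 3, 1, 2, 0, 0, 0, 0, 1, 0, 0, 1, 0, 0]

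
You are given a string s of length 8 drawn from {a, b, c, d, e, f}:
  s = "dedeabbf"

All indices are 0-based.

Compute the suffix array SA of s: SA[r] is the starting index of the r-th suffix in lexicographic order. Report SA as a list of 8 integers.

sorted suffixes:
  #0 SA[0]=4  'abbf'
  #1 SA[1]=5  'bbf'
  #2 SA[2]=6  'bf'
  #3 SA[3]=2  'deabbf'
  #4 SA[4]=0  'dedeabbf'
  #5 SA[5]=3  'eabbf'
  #6 SA[6]=1  'edeabbf'
  #7 SA[7]=7  'f'

[4, 5, 6, 2, 0, 3, 1, 7]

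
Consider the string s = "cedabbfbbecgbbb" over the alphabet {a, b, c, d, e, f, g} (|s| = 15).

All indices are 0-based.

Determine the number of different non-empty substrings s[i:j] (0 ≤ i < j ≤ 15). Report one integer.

rank | idx | suffix
   0 |   3 | abbfbbecgbbb
   1 |  14 | b
   2 |  13 | bb
   3 |  12 | bbb
   4 |   7 | bbecgbbb
   5 |   4 | bbfbbecgbbb
   6 |   8 | becgbbb
   7 |   5 | bfbbecgbbb
   8 |   0 | cedabbfbbecgbbb
   9 |  10 | cgbbb
  10 |   2 | dabbfbbecgbbb
  11 |   9 | ecgbbb
  12 |   1 | edabbfbbecgbbb
  13 |   6 | fbbecgbbb
  14 |  11 | gbbb

SA = [3, 14, 13, 12, 7, 4, 8, 5, 0, 10, 2, 9, 1, 6, 11]
[i] adj suffixes → lcp
  [1] 3/14 → 0 ('')
  [2] 14/13 → 1 ('b')
  [3] 13/12 → 2 ('bb')
  [4] 12/7 → 2 ('bb')
  [5] 7/4 → 2 ('bb')
  [6] 4/8 → 1 ('b')
  [7] 8/5 → 1 ('b')
  [8] 5/0 → 0 ('')
  [9] 0/10 → 1 ('c')
  [10] 10/2 → 0 ('')
  [11] 2/9 → 0 ('')
  [12] 9/1 → 1 ('e')
  [13] 1/6 → 0 ('')
  [14] 6/11 → 0 ('')

n(n+1)/2 = 15·16/2 = 120
Σ LCP = 0 + 0 + 1 + 2 + 2 + 2 + 1 + 1 + 0 + 1 + 0 + 0 + 1 + 0 + 0 = 11
distinct = 120 − 11 = 109

109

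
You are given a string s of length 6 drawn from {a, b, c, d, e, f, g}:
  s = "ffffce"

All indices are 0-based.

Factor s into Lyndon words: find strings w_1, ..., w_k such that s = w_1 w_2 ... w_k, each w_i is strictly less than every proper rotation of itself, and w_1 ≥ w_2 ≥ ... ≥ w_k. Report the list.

emit factor 1: 'f' (i=0, period=1)
emit factor 2: 'f' (i=1, period=1)
emit factor 3: 'f' (i=2, period=1)
emit factor 4: 'f' (i=3, period=1)
emit factor 5: 'ce' (i=4, period=2)

["f", "f", "f", "f", "ce"]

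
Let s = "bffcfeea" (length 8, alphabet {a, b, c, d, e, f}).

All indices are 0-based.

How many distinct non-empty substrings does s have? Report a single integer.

33

rank | idx | suffix
   0 |   7 | a
   1 |   0 | bffcfeea
   2 |   3 | cfeea
   3 |   6 | ea
   4 |   5 | eea
   5 |   2 | fcfeea
   6 |   4 | feea
   7 |   1 | ffcfeea

SA = [7, 0, 3, 6, 5, 2, 4, 1]
[i] adj suffixes → lcp
  [1] 7/0 → 0 ('')
  [2] 0/3 → 0 ('')
  [3] 3/6 → 0 ('')
  [4] 6/5 → 1 ('e')
  [5] 5/2 → 0 ('')
  [6] 2/4 → 1 ('f')
  [7] 4/1 → 1 ('f')

n(n+1)/2 = 8·9/2 = 36
Σ LCP = 0 + 0 + 0 + 0 + 1 + 0 + 1 + 1 = 3
distinct = 36 − 3 = 33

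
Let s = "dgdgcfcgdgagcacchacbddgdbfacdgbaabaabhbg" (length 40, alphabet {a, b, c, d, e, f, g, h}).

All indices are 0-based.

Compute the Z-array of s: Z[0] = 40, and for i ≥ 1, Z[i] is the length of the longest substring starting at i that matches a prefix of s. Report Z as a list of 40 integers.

[40, 0, 2, 0, 0, 0, 0, 0, 2, 0, 0, 0, 0, 0, 0, 0, 0, 0, 0, 0, 1, 3, 0, 1, 0, 0, 0, 0, 2, 0, 0, 0, 0, 0, 0, 0, 0, 0, 0, 0]

Z[0]=40
i=1: outside box; Z[1]=0
i=2: outside box; Z[2]=2 scan→box=[2,4)
i=3: min(r-i=1, Z[1]=0)=0; Z[3]=0
i=4: outside box; Z[4]=0
i=5: outside box; Z[5]=0
i=6: outside box; Z[6]=0
i=7: outside box; Z[7]=0
i=8: outside box; Z[8]=2 scan→box=[8,10)
i=9: min(r-i=1, Z[1]=0)=0; Z[9]=0
i=10: outside box; Z[10]=0
i=11: outside box; Z[11]=0
i=12: outside box; Z[12]=0
i=13: outside box; Z[13]=0
i=14: outside box; Z[14]=0
i=15: outside box; Z[15]=0
i=16: outside box; Z[16]=0
i=17: outside box; Z[17]=0
i=18: outside box; Z[18]=0
i=19: outside box; Z[19]=0
i=20: outside box; Z[20]=1 scan→box=[20,21)
i=21: outside box; Z[21]=3 scan→box=[21,24)
i=22: min(r-i=2, Z[1]=0)=0; Z[22]=0
i=23: min(r-i=1, Z[2]=2)=1; Z[23]=1
i=24: outside box; Z[24]=0
i=25: outside box; Z[25]=0
i=26: outside box; Z[26]=0
i=27: outside box; Z[27]=0
i=28: outside box; Z[28]=2 scan→box=[28,30)
i=29: min(r-i=1, Z[1]=0)=0; Z[29]=0
i=30: outside box; Z[30]=0
i=31: outside box; Z[31]=0
i=32: outside box; Z[32]=0
i=33: outside box; Z[33]=0
i=34: outside box; Z[34]=0
i=35: outside box; Z[35]=0
i=36: outside box; Z[36]=0
i=37: outside box; Z[37]=0
i=38: outside box; Z[38]=0
i=39: outside box; Z[39]=0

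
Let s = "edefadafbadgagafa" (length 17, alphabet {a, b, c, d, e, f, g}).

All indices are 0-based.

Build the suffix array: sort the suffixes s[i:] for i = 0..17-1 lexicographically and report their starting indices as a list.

rank→(start, suffix):
  0 → (16, 'a')
  1 → (4, 'adafbadgagafa')
  2 → (9, 'adgagafa')
  3 → (14, 'afa')
  4 → (6, 'afbadgagafa')
  5 → (12, 'agafa')
  6 → (8, 'badgagafa')
  7 → (5, 'dafbadgagafa')
  8 → (1, 'defadafbadgagafa')
  9 → (10, 'dgagafa')
  10 → (0, 'edefadafbadgagafa')
  11 → (2, 'efadafbadgagafa')
  12 → (15, 'fa')
  13 → (3, 'fadafbadgagafa')
  14 → (7, 'fbadgagafa')
  15 → (13, 'gafa')
  16 → (11, 'gagafa')

[16, 4, 9, 14, 6, 12, 8, 5, 1, 10, 0, 2, 15, 3, 7, 13, 11]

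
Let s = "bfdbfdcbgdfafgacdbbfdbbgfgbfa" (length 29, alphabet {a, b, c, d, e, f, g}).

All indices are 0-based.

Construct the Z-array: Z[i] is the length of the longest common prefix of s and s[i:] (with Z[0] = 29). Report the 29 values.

[29, 0, 0, 3, 0, 0, 0, 1, 0, 0, 0, 0, 0, 0, 0, 0, 0, 1, 4, 0, 0, 1, 1, 0, 0, 0, 2, 0, 0]

Z[0]=29
i=1: i≥r, start 0; Z[1]=0
i=2: i≥r, start 0; Z[2]=0
i=3: i≥r, start 0; Z[3]=3 scan→box=[3,6)
i=4: min(r-i=2, Z[1]=0)=0; Z[4]=0
i=5: min(r-i=1, Z[2]=0)=0; Z[5]=0
i=6: i≥r, start 0; Z[6]=0
i=7: i≥r, start 0; Z[7]=1 scan→box=[7,8)
i=8: i≥r, start 0; Z[8]=0
i=9: i≥r, start 0; Z[9]=0
i=10: i≥r, start 0; Z[10]=0
i=11: i≥r, start 0; Z[11]=0
i=12: i≥r, start 0; Z[12]=0
i=13: i≥r, start 0; Z[13]=0
i=14: i≥r, start 0; Z[14]=0
i=15: i≥r, start 0; Z[15]=0
i=16: i≥r, start 0; Z[16]=0
i=17: i≥r, start 0; Z[17]=1 scan→box=[17,18)
i=18: i≥r, start 0; Z[18]=4 scan→box=[18,22)
i=19: min(r-i=3, Z[1]=0)=0; Z[19]=0
i=20: min(r-i=2, Z[2]=0)=0; Z[20]=0
i=21: min(r-i=1, Z[3]=3)=1; Z[21]=1
i=22: i≥r, start 0; Z[22]=1 scan→box=[22,23)
i=23: i≥r, start 0; Z[23]=0
i=24: i≥r, start 0; Z[24]=0
i=25: i≥r, start 0; Z[25]=0
i=26: i≥r, start 0; Z[26]=2 scan→box=[26,28)
i=27: min(r-i=1, Z[1]=0)=0; Z[27]=0
i=28: i≥r, start 0; Z[28]=0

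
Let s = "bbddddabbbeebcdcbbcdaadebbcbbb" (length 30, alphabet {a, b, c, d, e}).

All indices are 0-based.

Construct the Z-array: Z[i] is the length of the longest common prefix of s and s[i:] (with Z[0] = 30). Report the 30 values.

Z[0]=30
i=1: i≥r, start 0; Z[1]=1 grow→box=[1,2)
i=2: i≥r, start 0; Z[2]=0
i=3: i≥r, start 0; Z[3]=0
i=4: i≥r, start 0; Z[4]=0
i=5: i≥r, start 0; Z[5]=0
i=6: i≥r, start 0; Z[6]=0
i=7: i≥r, start 0; Z[7]=2 grow→box=[7,9)
i=8: min(r-i=1, Z[1]=1)=1; Z[8]=2 grow→box=[8,10)
i=9: min(r-i=1, Z[1]=1)=1; Z[9]=1
i=10: i≥r, start 0; Z[10]=0
i=11: i≥r, start 0; Z[11]=0
i=12: i≥r, start 0; Z[12]=1 grow→box=[12,13)
i=13: i≥r, start 0; Z[13]=0
i=14: i≥r, start 0; Z[14]=0
i=15: i≥r, start 0; Z[15]=0
i=16: i≥r, start 0; Z[16]=2 grow→box=[16,18)
i=17: min(r-i=1, Z[1]=1)=1; Z[17]=1
i=18: i≥r, start 0; Z[18]=0
i=19: i≥r, start 0; Z[19]=0
i=20: i≥r, start 0; Z[20]=0
i=21: i≥r, start 0; Z[21]=0
i=22: i≥r, start 0; Z[22]=0
i=23: i≥r, start 0; Z[23]=0
i=24: i≥r, start 0; Z[24]=2 grow→box=[24,26)
i=25: min(r-i=1, Z[1]=1)=1; Z[25]=1
i=26: i≥r, start 0; Z[26]=0
i=27: i≥r, start 0; Z[27]=2 grow→box=[27,29)
i=28: min(r-i=1, Z[1]=1)=1; Z[28]=2 grow→box=[28,30)
i=29: min(r-i=1, Z[1]=1)=1; Z[29]=1

[30, 1, 0, 0, 0, 0, 0, 2, 2, 1, 0, 0, 1, 0, 0, 0, 2, 1, 0, 0, 0, 0, 0, 0, 2, 1, 0, 2, 2, 1]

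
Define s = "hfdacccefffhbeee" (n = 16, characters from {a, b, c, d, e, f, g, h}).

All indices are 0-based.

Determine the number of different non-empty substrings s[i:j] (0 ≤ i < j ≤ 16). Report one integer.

rank | idx | suffix
   0 |   3 | acccefffhbeee
   1 |  12 | beee
   2 |   4 | cccefffhbeee
   3 |   5 | ccefffhbeee
   4 |   6 | cefffhbeee
   5 |   2 | dacccefffhbeee
   6 |  15 | e
   7 |  14 | ee
   8 |  13 | eee
   9 |   7 | efffhbeee
  10 |   1 | fdacccefffhbeee
  11 |   8 | fffhbeee
  12 |   9 | ffhbeee
  13 |  10 | fhbeee
  14 |  11 | hbeee
  15 |   0 | hfdacccefffhbeee

SA = [3, 12, 4, 5, 6, 2, 15, 14, 13, 7, 1, 8, 9, 10, 11, 0]
[i] adj suffixes → lcp
  [1] 3/12 → 0 ('')
  [2] 12/4 → 0 ('')
  [3] 4/5 → 2 ('cc')
  [4] 5/6 → 1 ('c')
  [5] 6/2 → 0 ('')
  [6] 2/15 → 0 ('')
  [7] 15/14 → 1 ('e')
  [8] 14/13 → 2 ('ee')
  [9] 13/7 → 1 ('e')
  [10] 7/1 → 0 ('')
  [11] 1/8 → 1 ('f')
  [12] 8/9 → 2 ('ff')
  [13] 9/10 → 1 ('f')
  [14] 10/11 → 0 ('')
  [15] 11/0 → 1 ('h')

n(n+1)/2 = 16·17/2 = 136
Σ LCP = 0 + 0 + 0 + 2 + 1 + 0 + 0 + 1 + 2 + 1 + 0 + 1 + 2 + 1 + 0 + 1 = 12
distinct = 136 − 12 = 124

124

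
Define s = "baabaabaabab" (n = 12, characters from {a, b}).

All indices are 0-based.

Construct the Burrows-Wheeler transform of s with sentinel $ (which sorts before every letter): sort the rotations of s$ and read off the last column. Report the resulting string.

bbbbbaaaa$aaa

rank  rotation       last
    0  $baabaabaabab  b
    1  aabaabaabab$b  b
    2  aabaabab$baab  b
    3  aabab$baabaab  b
    4  ab$baabaabaab  b
    5  abaabaabab$ba  a
    6  abaabab$baaba  a
    7  abab$baabaaba  a
    8  b$baabaabaaba  a
    9  baabaabaabab$  $
   10  baabaabab$baa  a
   11  baabab$baabaa  a
   12  bab$baabaabaa  a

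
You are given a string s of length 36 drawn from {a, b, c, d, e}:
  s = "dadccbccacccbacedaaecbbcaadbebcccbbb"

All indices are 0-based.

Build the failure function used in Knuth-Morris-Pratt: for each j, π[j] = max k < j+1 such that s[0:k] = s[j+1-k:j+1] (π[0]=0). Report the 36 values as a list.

π[0] = 0
j=1 s[j]='a': π[1]=0 (border '')
j=2 s[j]='d': π[2]=1 (border 'd')
j=3 s[j]='c': k: 1→0; π[3]=0 (border '')
j=4 s[j]='c': π[4]=0 (border '')
j=5 s[j]='b': π[5]=0 (border '')
j=6 s[j]='c': π[6]=0 (border '')
j=7 s[j]='c': π[7]=0 (border '')
j=8 s[j]='a': π[8]=0 (border '')
j=9 s[j]='c': π[9]=0 (border '')
j=10 s[j]='c': π[10]=0 (border '')
j=11 s[j]='c': π[11]=0 (border '')
j=12 s[j]='b': π[12]=0 (border '')
j=13 s[j]='a': π[13]=0 (border '')
j=14 s[j]='c': π[14]=0 (border '')
j=15 s[j]='e': π[15]=0 (border '')
j=16 s[j]='d': π[16]=1 (border 'd')
j=17 s[j]='a': π[17]=2 (border 'da')
j=18 s[j]='a': k: 2→0; π[18]=0 (border '')
j=19 s[j]='e': π[19]=0 (border '')
j=20 s[j]='c': π[20]=0 (border '')
j=21 s[j]='b': π[21]=0 (border '')
j=22 s[j]='b': π[22]=0 (border '')
j=23 s[j]='c': π[23]=0 (border '')
j=24 s[j]='a': π[24]=0 (border '')
j=25 s[j]='a': π[25]=0 (border '')
j=26 s[j]='d': π[26]=1 (border 'd')
j=27 s[j]='b': k: 1→0; π[27]=0 (border '')
j=28 s[j]='e': π[28]=0 (border '')
j=29 s[j]='b': π[29]=0 (border '')
j=30 s[j]='c': π[30]=0 (border '')
j=31 s[j]='c': π[31]=0 (border '')
j=32 s[j]='c': π[32]=0 (border '')
j=33 s[j]='b': π[33]=0 (border '')
j=34 s[j]='b': π[34]=0 (border '')
j=35 s[j]='b': π[35]=0 (border '')

[0, 0, 1, 0, 0, 0, 0, 0, 0, 0, 0, 0, 0, 0, 0, 0, 1, 2, 0, 0, 0, 0, 0, 0, 0, 0, 1, 0, 0, 0, 0, 0, 0, 0, 0, 0]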